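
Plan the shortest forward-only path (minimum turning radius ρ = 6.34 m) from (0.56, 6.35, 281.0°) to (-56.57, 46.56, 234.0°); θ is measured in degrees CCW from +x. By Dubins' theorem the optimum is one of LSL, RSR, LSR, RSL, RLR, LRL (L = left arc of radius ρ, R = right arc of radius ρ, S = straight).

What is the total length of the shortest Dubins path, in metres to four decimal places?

86.5456 m

Let ψ = atan2(Δy, Δx) = atan2(40.21, -57.13) = 144.8608° be the start→goal bearing.
Normalize: d = |goal − start| / ρ = 69.861871/6.34 = 11.019223, α = (θ_start − ψ) mod 360° = 136.1392° = 2.376077 rad, β = (θ_goal − ψ) mod 360° = 89.1392° = 1.555772 rad.
Common terms: sin α = 0.692909, cos α = -0.721025, sin β = 0.999887, cos β = 0.015024, cos(α−β) = 0.681998, d² = 121.423265. Work in radians in the unit-radius frame; every candidate has L = ρ·(t + p + q).
LSL: p² = 2 + d² − 2cos(α−β) + 2d(sin α − sin β) = 115.293952; p = √p² = 10.737502; φ = atan2(cos β − cos α, d + sin α − sin β) = 0.068603 rad; t = (φ − α) mod 2π = 3.975712 rad, q = (β − φ) mod 2π = 1.487169 rad → L = 6.34·(3.975712 + 10.737502 + 1.487169) = 6.34·16.200383 = 102.710426 m
RSR: p² = 2 + d² − 2cos(α−β) + 2d(sin β − sin α) = 128.824585; p = √p² = 11.350092; φ = atan2(cos α − cos β, d − sin α + sin β) = -0.064895 rad; t = (α − φ) mod 2π = 2.440972 rad, q = (φ − β) mod 2π = 4.662518 rad → L = 6.34·(2.440972 + 11.350092 + 4.662518) = 6.34·18.453582 = 116.995709 m
LSR: p² = d² − 2 + 2cos(α−β) + 2d(sin α + sin β) = 158.093860; p = √p² = 12.573538; φ = atan2(−cos α − cos β, d + sin α + sin β) − atan2(−2, p) = 0.213224 rad; t = (φ − α) mod 2π = 4.120332 rad, q = (φ − β) mod 2π = 4.940637 rad → L = 6.34·(4.120332 + 12.573538 + 4.940637) = 6.34·21.634508 = 137.162780 m
RSL: p² = d² − 2 + 2cos(α−β) − 2d(sin α + sin β) = 83.480663; p = √p² = 9.136775; φ = atan2(cos α + cos β, d − sin α − sin β) − atan2(2, p) = -0.291052 rad; t = (α − φ) mod 2π = 2.667128 rad, q = (β − φ) mod 2π = 1.846823 rad → L = 6.34·(2.667128 + 9.136775 + 1.846823) = 6.34·13.650727 = 86.545608 m
RLR: c = (6 − d² + 2cos(α−β) + 2d(sin α − sin β))/8 = -15.103073, |c| > 1 → infeasible
LRL: c = (6 − d² + 2cos(α−β) − 2d(sin α − sin β))/8 = -13.411744, |c| > 1 → infeasible
Shortest: RSL with L = 86.545608 m ≈ 86.5456 m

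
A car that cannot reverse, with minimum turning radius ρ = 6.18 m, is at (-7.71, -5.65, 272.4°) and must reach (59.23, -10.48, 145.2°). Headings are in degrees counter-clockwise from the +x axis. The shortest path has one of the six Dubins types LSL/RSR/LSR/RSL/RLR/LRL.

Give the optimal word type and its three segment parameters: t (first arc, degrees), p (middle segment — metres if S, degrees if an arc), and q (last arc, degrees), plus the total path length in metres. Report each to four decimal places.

Let ψ = atan2(Δy, Δx) = atan2(-4.83, 66.94) = -4.1270° be the start→goal bearing.
Normalize: d = |goal − start| / ρ = 67.114026/6.18 = 10.859875, α = (θ_start − ψ) mod 360° = 276.5270° = 4.826306 rad, β = (θ_goal − ψ) mod 360° = 149.3270° = 2.606247 rad.
Common terms: sin α = -0.993518, cos α = 0.113671, sin β = 0.510138, cos β = -0.860093, cos(α−β) = -0.604599, d² = 117.936880. Work in radians in the unit-radius frame; every candidate has L = ρ·(t + p + q).
LSL: p² = 2 + d² − 2cos(α−β) + 2d(sin α − sin β) = 88.487037; p = √p² = 9.406755; φ = atan2(cos β − cos α, d + sin α − sin β) = -0.103703 rad; t = (φ − α) mod 2π = 1.353176 rad, q = (β − φ) mod 2π = 2.709951 rad → L = 6.18·(1.353176 + 9.406755 + 2.709951) = 6.18·13.469881 = 83.243867 m
RSR: p² = 2 + d² − 2cos(α−β) + 2d(sin β − sin α) = 153.805120; p = √p² = 12.401819; φ = atan2(cos α − cos β, d − sin α + sin β) = 0.078599 rad; t = (α − φ) mod 2π = 4.747708 rad, q = (φ − β) mod 2π = 3.755537 rad → L = 6.18·(4.747708 + 12.401819 + 3.755537) = 6.18·20.905063 = 129.193291 m
LSR: p² = d² − 2 + 2cos(α−β) + 2d(sin α + sin β) = 104.228780; p = √p² = 10.209250; φ = atan2(−cos α − cos β, d + sin α + sin β) − atan2(−2, p) = 0.265261 rad; t = (φ − α) mod 2π = 1.722140 rad, q = (φ − β) mod 2π = 3.942199 rad → L = 6.18·(1.722140 + 10.209250 + 3.942199) = 6.18·15.873589 = 98.098779 m
RSL: p² = d² − 2 + 2cos(α−β) − 2d(sin α + sin β) = 125.226584; p = √p² = 11.190468; φ = atan2(cos α + cos β, d − sin α − sin β) − atan2(2, p) = -0.242565 rad; t = (α − φ) mod 2π = 5.068871 rad, q = (β − φ) mod 2π = 2.848812 rad → L = 6.18·(5.068871 + 11.190468 + 2.848812) = 6.18·19.108151 = 118.088375 m
RLR: c = (6 − d² + 2cos(α−β) + 2d(sin α − sin β))/8 = -18.225640, |c| > 1 → infeasible
LRL: c = (6 − d² + 2cos(α−β) − 2d(sin α − sin β))/8 = -10.060880, |c| > 1 → infeasible
Shortest: LSL with L = 83.243867 m ≈ 83.2439 m
Convert LSL to answer units (arcs ×180/π): t = 1.353176·180/π = 77.5313°, p = ρ·p = 6.18·9.406755 = 58.1337 m, q = 2.709951·180/π = 155.2687°, L = 83.2439 m.

LSL: t = 77.5313°, p = 58.1337 m, q = 155.2687°, L = 83.2439 m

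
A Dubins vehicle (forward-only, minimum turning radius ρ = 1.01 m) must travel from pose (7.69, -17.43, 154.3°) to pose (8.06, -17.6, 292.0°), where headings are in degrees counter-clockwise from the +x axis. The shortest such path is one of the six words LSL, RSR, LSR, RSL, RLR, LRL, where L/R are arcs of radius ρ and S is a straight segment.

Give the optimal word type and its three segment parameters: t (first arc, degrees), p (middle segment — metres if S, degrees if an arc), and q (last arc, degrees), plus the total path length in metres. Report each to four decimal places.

Let ψ = atan2(Δy, Δx) = atan2(-0.17, 0.37) = -24.6769° be the start→goal bearing.
Normalize: d = |goal − start| / ρ = 0.407185/1.01 = 0.403154, α = (θ_start − ψ) mod 360° = 178.9769° = 3.123736 rad, β = (θ_goal − ψ) mod 360° = 316.6769° = 5.527054 rad.
Common terms: sin α = 0.017856, cos α = -0.999841, sin β = -0.686112, cos β = 0.727496, cos(α−β) = -0.739631, d² = 0.162533. Work in radians in the unit-radius frame; every candidate has L = ρ·(t + p + q).
LSL: p² = 2 + d² − 2cos(α−β) + 2d(sin α − sin β) = 4.209410; p = √p² = 2.051685; φ = atan2(cos β − cos α, d + sin α − sin β) = 1.000815 rad; t = (φ − α) mod 2π = 4.160265 rad, q = (β − φ) mod 2π = 4.526239 rad → L = 1.01·(4.160265 + 2.051685 + 4.526239) = 1.01·10.738188 = 10.845570 m
RSR: p² = 2 + d² − 2cos(α−β) + 2d(sin β − sin α) = 3.074180; p = √p² = 1.753334; φ = atan2(cos α − cos β, d − sin α + sin β) = -1.743216 rad; t = (α − φ) mod 2π = 4.866952 rad, q = (φ − β) mod 2π = 5.296100 rad → L = 1.01·(4.866952 + 1.753334 + 5.296100) = 1.01·11.916386 = 12.035550 m
LSR: p² = d² − 2 + 2cos(α−β) + 2d(sin α + sin β) = -3.855549 < 0 → infeasible
RSL: p² = d² − 2 + 2cos(α−β) − 2d(sin α + sin β) = -2.777909 < 0 → infeasible
RLR: c = (6 − d² + 2cos(α−β) + 2d(sin α − sin β))/8 = 0.615727; p = 2π − arccos c = 5.375698 rad; φ = atan2(cos α − cos β, d − sin α + sin β) = -1.743216 rad; t = (α − φ + p/2) mod 2π = 1.271616 rad, q = (α − β − t + p) mod 2π = 1.700764 rad → L = 1.01·(1.271616 + 5.375698 + 1.700764) = 1.01·8.348077 = 8.431558 m
LRL: c = (6 − d² + 2cos(α−β) − 2d(sin α − sin β))/8 = 0.473824; p = 2π − arccos c = 5.206017 rad; φ = atan2(cos β − cos α, d + sin α − sin β) = 1.000815 rad; t = (φ − α + p/2) mod 2π = 0.480088 rad, q = (β − α − t + p) mod 2π = 0.846062 rad → L = 1.01·(0.480088 + 5.206017 + 0.846062) = 1.01·6.532167 = 6.597488 m
Shortest: LRL with L = 6.597488 m ≈ 6.5975 m
Convert LRL to answer units (arcs ×180/π): t = 0.480088·180/π = 27.5070°, p = 5.206017·180/π = 298.2828°, q = 0.846062·180/π = 48.4758°, L = 6.5975 m.

LRL: t = 27.5070°, p = 298.2828°, q = 48.4758°, L = 6.5975 m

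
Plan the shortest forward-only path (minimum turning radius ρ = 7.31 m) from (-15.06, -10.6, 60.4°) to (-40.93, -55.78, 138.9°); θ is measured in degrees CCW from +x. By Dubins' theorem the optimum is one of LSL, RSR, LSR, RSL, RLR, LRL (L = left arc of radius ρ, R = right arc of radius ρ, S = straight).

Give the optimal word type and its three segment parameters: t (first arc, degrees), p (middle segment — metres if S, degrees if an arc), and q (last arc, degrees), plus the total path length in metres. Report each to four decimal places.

Let ψ = atan2(Δy, Δx) = atan2(-45.18, -25.87) = -119.7954° be the start→goal bearing.
Normalize: d = |goal − start| / ρ = 52.062360/7.31 = 7.122074, α = (θ_start − ψ) mod 360° = 180.1954° = 3.145003 rad, β = (θ_goal − ψ) mod 360° = 258.6954° = 4.515086 rad.
Common terms: sin α = -0.003410, cos α = -0.999994, sin β = -0.980599, cos β = -0.196025, cos(α−β) = 0.199368, d² = 50.723936. Work in radians in the unit-radius frame; every candidate has L = ρ·(t + p + q).
LSL: p² = 2 + d² − 2cos(α−β) + 2d(sin α − sin β) = 66.244420; p = √p² = 8.139068; φ = atan2(cos β − cos α, d + sin α − sin β) = 0.098940 rad; t = (φ − α) mod 2π = 3.237123 rad, q = (β − φ) mod 2π = 4.416146 rad → L = 7.31·(3.237123 + 8.139068 + 4.416146) = 7.31·15.792336 = 115.441978 m
RSR: p² = 2 + d² − 2cos(α−β) + 2d(sin β − sin α) = 38.405979; p = √p² = 6.197256; φ = atan2(cos α − cos β, d − sin α + sin β) = -0.130097 rad; t = (α − φ) mod 2π = 3.275099 rad, q = (φ − β) mod 2π = 1.638003 rad → L = 7.31·(3.275099 + 6.197256 + 1.638003) = 7.31·11.110358 = 81.216714 m
LSR: p² = d² − 2 + 2cos(α−β) + 2d(sin α + sin β) = 35.106302; p = √p² = 5.925057; φ = atan2(−cos α − cos β, d + sin α + sin β) − atan2(−2, p) = 0.517982 rad; t = (φ − α) mod 2π = 3.656164 rad, q = (φ − β) mod 2π = 2.286081 rad → L = 7.31·(3.656164 + 5.925057 + 2.286081) = 7.31·11.867302 = 86.749979 m
RSL: p² = d² − 2 + 2cos(α−β) − 2d(sin α + sin β) = 63.139041; p = √p² = 7.946008; φ = atan2(cos α + cos β, d − sin α − sin β) − atan2(2, p) = -0.393066 rad; t = (α − φ) mod 2π = 3.538069 rad, q = (β − φ) mod 2π = 4.908152 rad → L = 7.31·(3.538069 + 7.946008 + 4.908152) = 7.31·16.392229 = 119.827191 m
RLR: c = (6 − d² + 2cos(α−β) + 2d(sin α − sin β))/8 = -3.800747, |c| > 1 → infeasible
LRL: c = (6 − d² + 2cos(α−β) − 2d(sin α − sin β))/8 = -7.280553, |c| > 1 → infeasible
Shortest: RSR with L = 81.216714 m ≈ 81.2167 m
Convert RSR to answer units (arcs ×180/π): t = 3.275099·180/π = 187.6494°, p = ρ·p = 7.31·6.197256 = 45.3019 m, q = 1.638003·180/π = 93.8506°, L = 81.2167 m.

RSR: t = 187.6494°, p = 45.3019 m, q = 93.8506°, L = 81.2167 m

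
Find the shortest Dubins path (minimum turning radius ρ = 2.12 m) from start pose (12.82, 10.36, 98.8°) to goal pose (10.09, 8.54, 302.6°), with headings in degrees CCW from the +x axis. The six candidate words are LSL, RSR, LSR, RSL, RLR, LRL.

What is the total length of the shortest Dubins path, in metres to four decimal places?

10.1410 m

Let ψ = atan2(Δy, Δx) = atan2(-1.82, -2.73) = -146.3099° be the start→goal bearing.
Normalize: d = |goal − start| / ρ = 3.281052/2.12 = 1.547666, α = (θ_start − ψ) mod 360° = 245.1099° = 4.277975 rad, β = (θ_goal − ψ) mod 360° = 88.9099° = 1.551771 rad.
Common terms: sin α = -0.907117, cos α = -0.420879, sin β = 0.999819, cos β = 0.019024, cos(α−β) = -0.914960, d² = 2.395270. Work in radians in the unit-radius frame; every candidate has L = ρ·(t + p + q).
LSL: p² = 2 + d² − 2cos(α−β) + 2d(sin α − sin β) = 0.322589; p = √p² = 0.567970; φ = atan2(cos β − cos α, d + sin α − sin β) = 2.255640 rad; t = (φ − α) mod 2π = 4.260850 rad, q = (β − φ) mod 2π = 5.579317 rad → L = 2.12·(4.260850 + 0.567970 + 5.579317) = 2.12·10.408136 = 22.065248 m
RSR: p² = 2 + d² − 2cos(α−β) + 2d(sin β − sin α) = 12.127789; p = √p² = 3.482497; φ = atan2(cos α − cos β, d − sin α + sin β) = -0.126657 rad; t = (α − φ) mod 2π = 4.404632 rad, q = (φ − β) mod 2π = 4.604758 rad → L = 2.12·(4.404632 + 3.482497 + 4.604758) = 2.12·12.491887 = 26.482801 m
LSR: p² = d² − 2 + 2cos(α−β) + 2d(sin α + sin β) = -1.147706 < 0 → infeasible
RSL: p² = d² − 2 + 2cos(α−β) − 2d(sin α + sin β) = -1.721593 < 0 → infeasible
RLR: c = (6 − d² + 2cos(α−β) + 2d(sin α − sin β))/8 = -0.515974; p = 2π − arccos c = 4.170245 rad; φ = atan2(cos α − cos β, d − sin α + sin β) = -0.126657 rad; t = (α − φ + p/2) mod 2π = 0.206569 rad, q = (α − β − t + p) mod 2π = 0.406695 rad → L = 2.12·(0.206569 + 4.170245 + 0.406695) = 2.12·4.783509 = 10.141040 m
LRL: c = (6 − d² + 2cos(α−β) − 2d(sin α − sin β))/8 = 0.959676; p = 2π − arccos c = 5.998237 rad; φ = atan2(cos β − cos α, d + sin α − sin β) = 2.255640 rad; t = (φ − α + p/2) mod 2π = 0.976783 rad, q = (β − α − t + p) mod 2π = 2.295250 rad → L = 2.12·(0.976783 + 5.998237 + 2.295250) = 2.12·9.270271 = 19.652974 m
Shortest: RLR with L = 10.141040 m ≈ 10.1410 m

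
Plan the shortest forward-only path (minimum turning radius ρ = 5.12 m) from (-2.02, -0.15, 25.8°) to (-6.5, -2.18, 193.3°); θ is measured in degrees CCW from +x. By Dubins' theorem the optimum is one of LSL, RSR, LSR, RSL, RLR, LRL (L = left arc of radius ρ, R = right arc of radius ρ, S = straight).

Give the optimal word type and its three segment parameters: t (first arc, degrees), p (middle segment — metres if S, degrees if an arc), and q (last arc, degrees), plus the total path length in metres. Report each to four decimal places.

LRL: t = 24.1774°, p = 290.5118°, q = 73.8343°, L = 34.7188 m

Let ψ = atan2(Δy, Δx) = atan2(-2.03, -4.48) = -155.6235° be the start→goal bearing.
Normalize: d = |goal − start| / ρ = 4.918465/5.12 = 0.960638, α = (θ_start − ψ) mod 360° = 181.4235° = 3.166438 rad, β = (θ_goal − ψ) mod 360° = 348.9235° = 6.089864 rad.
Common terms: sin α = -0.024843, cos α = -0.999691, sin β = -0.192119, cos β = 0.981372, cos(α−β) = -0.976296, d² = 0.922825. Work in radians in the unit-radius frame; every candidate has L = ρ·(t + p + q).
LSL: p² = 2 + d² − 2cos(α−β) + 2d(sin α − sin β) = 5.196800; p = √p² = 2.279649; φ = atan2(cos β − cos α, d + sin α − sin β) = 1.053220 rad; t = (φ − α) mod 2π = 4.169968 rad, q = (β − φ) mod 2π = 5.036644 rad → L = 5.12·(4.169968 + 2.279649 + 5.036644) = 5.12·11.486261 = 58.809656 m
RSR: p² = 2 + d² − 2cos(α−β) + 2d(sin β − sin α) = 4.554033; p = √p² = 2.134018; φ = atan2(cos α − cos β, d − sin α + sin β) = -1.189883 rad; t = (α − φ) mod 2π = 4.356321 rad, q = (φ − β) mod 2π = 5.286624 rad → L = 5.12·(4.356321 + 2.134018 + 5.286624) = 5.12·11.776962 = 60.298047 m
LSR: p² = d² − 2 + 2cos(α−β) + 2d(sin α + sin β) = -3.446610 < 0 → infeasible
RSL: p² = d² − 2 + 2cos(α−β) − 2d(sin α + sin β) = -2.612924 < 0 → infeasible
RLR: c = (6 − d² + 2cos(α−β) + 2d(sin α − sin β))/8 = 0.430746; p = 2π − arccos c = 5.157708 rad; φ = atan2(cos α − cos β, d − sin α + sin β) = -1.189883 rad; t = (α − φ + p/2) mod 2π = 0.651989 rad, q = (α − β − t + p) mod 2π = 1.582292 rad → L = 5.12·(0.651989 + 5.157708 + 1.582292) = 5.12·7.391990 = 37.846987 m
LRL: c = (6 − d² + 2cos(α−β) − 2d(sin α − sin β))/8 = 0.350400; p = 2π − arccos c = 5.070387 rad; φ = atan2(cos β − cos α, d + sin α − sin β) = 1.053220 rad; t = (φ − α + p/2) mod 2π = 0.421976 rad, q = (β − α − t + p) mod 2π = 1.288652 rad → L = 5.12·(0.421976 + 5.070387 + 1.288652) = 5.12·6.781015 = 34.718798 m
Shortest: LRL with L = 34.718798 m ≈ 34.7188 m
Convert LRL to answer units (arcs ×180/π): t = 0.421976·180/π = 24.1774°, p = 5.070387·180/π = 290.5118°, q = 1.288652·180/π = 73.8343°, L = 34.7188 m.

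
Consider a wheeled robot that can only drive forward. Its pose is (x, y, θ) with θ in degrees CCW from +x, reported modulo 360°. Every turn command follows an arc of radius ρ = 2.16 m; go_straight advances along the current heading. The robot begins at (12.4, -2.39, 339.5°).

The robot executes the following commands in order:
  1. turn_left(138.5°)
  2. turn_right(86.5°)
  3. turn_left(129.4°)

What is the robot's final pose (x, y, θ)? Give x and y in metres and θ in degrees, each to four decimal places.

set_pose: (x, y, θ) = (12.4000, -2.3900, 339.5000°), ρ = 2.16
turn_left(138.5°): centre at ρ to the left, rotate +138.5° → (15.0636, 0.6473, 478.0000° ≡ 118.0000°)
turn_right(86.5°): centre at ρ to the right, rotate −86.5° → (15.8422, 3.5030, 31.5000°)
turn_left(129.4°): centre at ρ to the left, rotate +129.4° → (15.4204, 7.3858, 160.9000°)

(15.4204, 7.3858, 160.9000°)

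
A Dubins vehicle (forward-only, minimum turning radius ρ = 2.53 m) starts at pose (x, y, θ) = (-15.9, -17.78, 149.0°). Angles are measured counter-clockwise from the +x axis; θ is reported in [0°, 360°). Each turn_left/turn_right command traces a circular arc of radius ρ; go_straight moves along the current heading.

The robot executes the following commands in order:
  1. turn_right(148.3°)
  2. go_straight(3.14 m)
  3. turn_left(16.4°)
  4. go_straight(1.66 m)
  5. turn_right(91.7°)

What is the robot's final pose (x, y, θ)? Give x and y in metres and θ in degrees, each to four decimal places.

set_pose: (x, y, θ) = (-15.9000, -17.7800, 149.0000°), ρ = 2.53
turn_right(148.3°): centre at ρ to the right, rotate −148.3° → (-14.6279, -13.0816, 0.7000°)
go_straight(3.14): x += 3.14·cos θ, y += 3.14·sin θ → (-11.4881, -13.0432, 0.7000°)
turn_left(16.4°): centre at ρ to the left, rotate +16.4° → (-10.7751, -12.9315, 17.1000°)
go_straight(1.66): x += 1.66·cos θ, y += 1.66·sin θ → (-9.1885, -12.4434, 17.1000°)
turn_right(91.7°): centre at ρ to the right, rotate −91.7° → (-6.0054, -14.1897, -74.6000° ≡ 285.4000°)

(-6.0054, -14.1897, 285.4000°)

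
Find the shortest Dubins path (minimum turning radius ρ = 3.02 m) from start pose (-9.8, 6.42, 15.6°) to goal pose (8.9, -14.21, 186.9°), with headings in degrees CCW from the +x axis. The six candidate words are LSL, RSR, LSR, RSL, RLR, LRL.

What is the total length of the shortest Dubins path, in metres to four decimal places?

Let ψ = atan2(Δy, Δx) = atan2(-20.63, 18.70) = -47.8094° be the start→goal bearing.
Normalize: d = |goal − start| / ρ = 27.843974/3.02 = 9.219859, α = (θ_start − ψ) mod 360° = 63.4094° = 1.106702 rad, β = (θ_goal − ψ) mod 360° = 234.7094° = 4.096451 rad.
Common terms: sin α = 0.894227, cos α = 0.447613, sin β = -0.816232, cos β = -0.577724, cos(α−β) = -0.988494, d² = 85.005800. Work in radians in the unit-radius frame; every candidate has L = ρ·(t + p + q).
LSL: p² = 2 + d² − 2cos(α−β) + 2d(sin α − sin β) = 120.523177; p = √p² = 10.978305; φ = atan2(cos β − cos α, d + sin α − sin β) = -0.093533 rad; t = (φ − α) mod 2π = 5.082950 rad, q = (β − φ) mod 2π = 4.189984 rad → L = 3.02·(5.082950 + 10.978305 + 4.189984) = 3.02·20.251239 = 61.158742 m
RSR: p² = 2 + d² − 2cos(α−β) + 2d(sin β − sin α) = 57.442399; p = √p² = 7.579076; φ = atan2(cos α − cos β, d − sin α + sin β) = 0.135701 rad; t = (α − φ) mod 2π = 0.971001 rad, q = (φ − β) mod 2π = 2.322436 rad → L = 3.02·(0.971001 + 7.579076 + 2.322436) = 3.02·10.872513 = 32.834988 m
LSR: p² = d² − 2 + 2cos(α−β) + 2d(sin α + sin β) = 82.467025; p = √p² = 9.081136; φ = atan2(−cos α − cos β, d + sin α + sin β) − atan2(−2, p) = 0.230769 rad; t = (φ − α) mod 2π = 5.407252 rad, q = (φ − β) mod 2π = 2.417503 rad → L = 3.02·(5.407252 + 9.081136 + 2.417503) = 3.02·16.905891 = 51.055790 m
RSL: p² = d² − 2 + 2cos(α−β) − 2d(sin α + sin β) = 79.590599; p = √p² = 8.921356; φ = atan2(cos α + cos β, d − sin α − sin β) − atan2(2, p) = -0.234766 rad; t = (α − φ) mod 2π = 1.341469 rad, q = (β − φ) mod 2π = 4.331218 rad → L = 3.02·(1.341469 + 8.921356 + 4.331218) = 3.02·14.594043 = 44.074008 m
RLR: c = (6 − d² + 2cos(α−β) + 2d(sin α − sin β))/8 = -6.180300, |c| > 1 → infeasible
LRL: c = (6 − d² + 2cos(α−β) − 2d(sin α − sin β))/8 = -14.065397, |c| > 1 → infeasible
Shortest: RSR with L = 32.834988 m ≈ 32.8350 m

32.8350 m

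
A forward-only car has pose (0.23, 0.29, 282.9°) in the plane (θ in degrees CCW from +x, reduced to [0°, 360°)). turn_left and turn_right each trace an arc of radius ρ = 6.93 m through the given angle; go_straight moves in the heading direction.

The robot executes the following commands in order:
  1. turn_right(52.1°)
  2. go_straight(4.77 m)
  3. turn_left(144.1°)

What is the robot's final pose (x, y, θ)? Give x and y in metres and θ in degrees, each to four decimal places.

(2.9828, -20.4105, 14.9000°)

set_pose: (x, y, θ) = (0.2300, 0.2900, 282.9000°), ρ = 6.93
turn_right(52.1°): centre at ρ to the right, rotate −52.1° → (-1.1547, -5.6371, 230.8000°)
go_straight(4.77): x += 4.77·cos θ, y += 4.77·sin θ → (-4.1695, -9.3336, 230.8000°)
turn_left(144.1°): centre at ρ to the left, rotate +144.1° → (2.9828, -20.4105, 374.9000° ≡ 14.9000°)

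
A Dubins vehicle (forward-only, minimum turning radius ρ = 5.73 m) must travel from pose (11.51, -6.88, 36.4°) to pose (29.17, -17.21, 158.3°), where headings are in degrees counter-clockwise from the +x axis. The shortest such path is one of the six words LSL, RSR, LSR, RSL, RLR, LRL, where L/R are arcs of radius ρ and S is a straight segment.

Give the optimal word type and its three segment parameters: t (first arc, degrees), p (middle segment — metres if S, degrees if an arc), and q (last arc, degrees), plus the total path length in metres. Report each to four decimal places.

RSR: t = 37.7782°, p = 16.3831 m, q = 200.3218°, L = 40.1949 m

Let ψ = atan2(Δy, Δx) = atan2(-10.33, 17.66) = -30.3250° be the start→goal bearing.
Normalize: d = |goal − start| / ρ = 20.459338/5.73 = 3.570565, α = (θ_start − ψ) mod 360° = 66.7250° = 1.164571 rad, β = (θ_goal − ψ) mod 360° = 188.6250° = 3.292127 rad.
Common terms: sin α = 0.918619, cos α = 0.395145, sin β = -0.149966, cos β = -0.988691, cos(α−β) = -0.528438, d² = 12.748935. Work in radians in the unit-radius frame; every candidate has L = ρ·(t + p + q).
LSL: p² = 2 + d² − 2cos(α−β) + 2d(sin α − sin β) = 23.436716; p = √p² = 4.841148; φ = atan2(cos β − cos α, d + sin α − sin β) = -0.289892 rad; t = (φ − α) mod 2π = 4.828723 rad, q = (β − φ) mod 2π = 3.582019 rad → L = 5.73·(4.828723 + 4.841148 + 3.582019) = 5.73·13.251890 = 75.933329 m
RSR: p² = 2 + d² − 2cos(α−β) + 2d(sin β − sin α) = 8.174907; p = √p² = 2.859179; φ = atan2(cos α − cos β, d − sin α + sin β) = 0.505217 rad; t = (α − φ) mod 2π = 0.659353 rad, q = (φ − β) mod 2π = 3.496276 rad → L = 5.73·(0.659353 + 2.859179 + 3.496276) = 5.73·7.014808 = 40.194852 m
LSR: p² = d² − 2 + 2cos(α−β) + 2d(sin α + sin β) = 15.181105; p = √p² = 3.896294; φ = atan2(−cos α − cos β, d + sin α + sin β) − atan2(−2, p) = 0.610180 rad; t = (φ − α) mod 2π = 5.728795 rad, q = (φ − β) mod 2π = 3.601239 rad → L = 5.73·(5.728795 + 3.896294 + 3.601239) = 5.73·13.226327 = 75.786856 m
RSL: p² = d² − 2 + 2cos(α−β) − 2d(sin α + sin β) = 4.203011; p = √p² = 2.050125; φ = atan2(cos α + cos β, d − sin α − sin β) − atan2(2, p) = -0.981773 rad; t = (α − φ) mod 2π = 2.146343 rad, q = (β − φ) mod 2π = 4.273900 rad → L = 5.73·(2.146343 + 2.050125 + 4.273900) = 5.73·8.470368 = 48.535206 m
RLR: c = (6 − d² + 2cos(α−β) + 2d(sin α − sin β))/8 = -0.021863; p = 2π − arccos c = 4.690524 rad; φ = atan2(cos α − cos β, d − sin α + sin β) = 0.505217 rad; t = (α − φ + p/2) mod 2π = 3.004615 rad, q = (α − β − t + p) mod 2π = 5.841538 rad → L = 5.73·(3.004615 + 4.690524 + 5.841538) = 5.73·13.536677 = 77.565158 m
LRL: c = (6 − d² + 2cos(α−β) − 2d(sin α − sin β))/8 = -1.929590, |c| > 1 → infeasible
Shortest: RSR with L = 40.194852 m ≈ 40.1949 m
Convert RSR to answer units (arcs ×180/π): t = 0.659353·180/π = 37.7782°, p = ρ·p = 5.73·2.859179 = 16.3831 m, q = 3.496276·180/π = 200.3218°, L = 40.1949 m.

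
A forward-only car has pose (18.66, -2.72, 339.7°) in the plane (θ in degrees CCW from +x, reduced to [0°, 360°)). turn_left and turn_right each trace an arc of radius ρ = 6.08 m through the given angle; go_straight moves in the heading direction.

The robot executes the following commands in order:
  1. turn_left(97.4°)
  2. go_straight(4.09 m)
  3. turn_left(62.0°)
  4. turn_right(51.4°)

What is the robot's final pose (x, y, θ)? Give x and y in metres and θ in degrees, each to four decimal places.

(23.5690, 16.4043, 87.7000°)

set_pose: (x, y, θ) = (18.6600, -2.7200, 339.7000°), ρ = 6.08
turn_left(97.4°): centre at ρ to the left, rotate +97.4° → (26.6959, 1.6250, 437.1000° ≡ 77.1000°)
go_straight(4.09): x += 4.09·cos θ, y += 4.09·sin θ → (27.6090, 5.6118, 77.1000°)
turn_left(62.0°): centre at ρ to the left, rotate +62.0° → (25.6633, 11.5647, 139.1000°)
turn_right(51.4°): centre at ρ to the right, rotate −51.4° → (23.5690, 16.4043, 87.7000°)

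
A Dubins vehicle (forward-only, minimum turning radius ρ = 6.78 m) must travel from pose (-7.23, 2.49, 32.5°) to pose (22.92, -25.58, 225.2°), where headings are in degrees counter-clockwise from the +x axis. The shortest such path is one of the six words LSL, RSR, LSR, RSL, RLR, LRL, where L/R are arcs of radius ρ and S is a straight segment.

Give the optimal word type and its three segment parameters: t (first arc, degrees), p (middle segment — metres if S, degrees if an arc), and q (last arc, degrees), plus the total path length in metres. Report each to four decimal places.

RSR: t = 71.5082°, p = 27.9210 m, q = 95.7918°, L = 47.7182 m

Let ψ = atan2(Δy, Δx) = atan2(-28.07, 30.15) = -42.9539° be the start→goal bearing.
Normalize: d = |goal − start| / ρ = 41.194021/6.78 = 6.075814, α = (θ_start − ψ) mod 360° = 75.4539° = 1.316919 rad, β = (θ_goal − ψ) mod 360° = 268.1539° = 4.680168 rad.
Common terms: sin α = 0.967946, cos α = 0.251159, sin β = -0.999481, cos β = -0.032215, cos(α−β) = -0.975535, d² = 36.915520. Work in radians in the unit-radius frame; every candidate has L = ρ·(t + p + q).
LSL: p² = 2 + d² − 2cos(α−β) + 2d(sin α − sin β) = 64.774029; p = √p² = 8.048231; φ = atan2(cos β − cos α, d + sin α − sin β) = -0.035217 rad; t = (φ − α) mod 2π = 4.931050 rad, q = (β − φ) mod 2π = 4.715385 rad → L = 6.78·(4.931050 + 8.048231 + 4.715385) = 6.78·17.694666 = 119.969837 m
RSR: p² = 2 + d² − 2cos(α−β) + 2d(sin β − sin α) = 16.959149; p = √p² = 4.118149; φ = atan2(cos α − cos β, d − sin α + sin β) = 0.068865 rad; t = (α − φ) mod 2π = 1.248053 rad, q = (φ − β) mod 2π = 1.671883 rad → L = 6.78·(1.248053 + 4.118149 + 1.671883) = 6.78·7.038085 = 47.718214 m
LSR: p² = d² − 2 + 2cos(α−β) + 2d(sin α + sin β) = 32.581248; p = √p² = 5.707999; φ = atan2(−cos α − cos β, d + sin α + sin β) − atan2(−2, p) = 0.300811 rad; t = (φ − α) mod 2π = 5.267077 rad, q = (φ − β) mod 2π = 1.903828 rad → L = 6.78·(5.267077 + 5.707999 + 1.903828) = 6.78·12.878904 = 87.318966 m
RSL: p² = d² − 2 + 2cos(α−β) − 2d(sin α + sin β) = 33.347654; p = √p² = 5.774743; φ = atan2(cos α + cos β, d − sin α − sin β) − atan2(2, p) = -0.297573 rad; t = (α − φ) mod 2π = 1.614492 rad, q = (β − φ) mod 2π = 4.977741 rad → L = 6.78·(1.614492 + 5.774743 + 4.977741) = 6.78·12.366976 = 83.848094 m
RLR: c = (6 − d² + 2cos(α−β) + 2d(sin α − sin β))/8 = -1.119894, |c| > 1 → infeasible
LRL: c = (6 − d² + 2cos(α−β) − 2d(sin α − sin β))/8 = -7.096754, |c| > 1 → infeasible
Shortest: RSR with L = 47.718214 m ≈ 47.7182 m
Convert RSR to answer units (arcs ×180/π): t = 1.248053·180/π = 71.5082°, p = ρ·p = 6.78·4.118149 = 27.9210 m, q = 1.671883·180/π = 95.7918°, L = 47.7182 m.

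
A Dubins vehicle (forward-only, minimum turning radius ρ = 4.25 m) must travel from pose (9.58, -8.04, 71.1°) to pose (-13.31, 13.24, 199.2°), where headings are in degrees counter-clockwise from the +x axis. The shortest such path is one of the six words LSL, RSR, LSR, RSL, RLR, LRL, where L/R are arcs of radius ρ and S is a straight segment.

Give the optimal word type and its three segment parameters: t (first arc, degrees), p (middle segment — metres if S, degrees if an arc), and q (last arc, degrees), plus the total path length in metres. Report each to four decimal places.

Let ψ = atan2(Δy, Δx) = atan2(21.28, -22.89) = 137.0875° be the start→goal bearing.
Normalize: d = |goal − start| / ρ = 31.253648/4.25 = 7.353799, α = (θ_start − ψ) mod 360° = 294.0125° = 5.131486 rad, β = (θ_goal − ψ) mod 360° = 62.1125° = 1.084067 rad.
Common terms: sin α = -0.913457, cos α = 0.406936, sin β = 0.883868, cos β = 0.467737, cos(α−β) = -0.617036, d² = 54.078367. Work in radians in the unit-radius frame; every candidate has L = ρ·(t + p + q).
LSL: p² = 2 + d² − 2cos(α−β) + 2d(sin α − sin β) = 30.878112; p = √p² = 5.556808; φ = atan2(cos β − cos α, d + sin α − sin β) = 0.010942 rad; t = (φ − α) mod 2π = 1.162641 rad, q = (β − φ) mod 2π = 1.073125 rad → L = 4.25·(1.162641 + 5.556808 + 1.073125) = 4.25·7.792575 = 33.118442 m
RSR: p² = 2 + d² − 2cos(α−β) + 2d(sin β − sin α) = 83.746765; p = √p² = 9.151326; φ = atan2(cos α − cos β, d − sin α + sin β) = -0.006644 rad; t = (α − φ) mod 2π = 5.138130 rad, q = (φ − β) mod 2π = 5.192474 rad → L = 4.25·(5.138130 + 9.151326 + 5.192474) = 4.25·19.481930 = 82.798201 m
LSR: p² = d² − 2 + 2cos(α−β) + 2d(sin α + sin β) = 50.409109; p = √p² = 7.099937; φ = atan2(−cos α − cos β, d + sin α + sin β) − atan2(−2, p) = 0.155718 rad; t = (φ − α) mod 2π = 1.307418 rad, q = (φ − β) mod 2π = 5.354836 rad → L = 4.25·(1.307418 + 7.099937 + 5.354836) = 4.25·13.762191 = 58.489313 m
RSL: p² = d² − 2 + 2cos(α−β) − 2d(sin α + sin β) = 51.279481; p = √p² = 7.160969; φ = atan2(cos α + cos β, d − sin α − sin β) − atan2(2, p) = -0.154436 rad; t = (α − φ) mod 2π = 5.285922 rad, q = (β − φ) mod 2π = 1.238504 rad → L = 4.25·(5.285922 + 7.160969 + 1.238504) = 4.25·13.685396 = 58.162931 m
RLR: c = (6 − d² + 2cos(α−β) + 2d(sin α − sin β))/8 = -9.468346, |c| > 1 → infeasible
LRL: c = (6 − d² + 2cos(α−β) − 2d(sin α − sin β))/8 = -2.859764, |c| > 1 → infeasible
Shortest: LSL with L = 33.118442 m ≈ 33.1184 m
Convert LSL to answer units (arcs ×180/π): t = 1.162641·180/π = 66.6144°, p = ρ·p = 4.25·5.556808 = 23.6164 m, q = 1.073125·180/π = 61.4856°, L = 33.1184 m.

LSL: t = 66.6144°, p = 23.6164 m, q = 61.4856°, L = 33.1184 m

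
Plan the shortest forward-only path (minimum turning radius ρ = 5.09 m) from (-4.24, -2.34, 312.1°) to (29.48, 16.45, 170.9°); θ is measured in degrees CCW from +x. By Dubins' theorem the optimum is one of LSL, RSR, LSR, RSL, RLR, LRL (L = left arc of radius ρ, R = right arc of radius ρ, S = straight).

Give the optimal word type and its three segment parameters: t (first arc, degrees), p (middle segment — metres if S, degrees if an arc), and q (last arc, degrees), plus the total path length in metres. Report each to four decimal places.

Let ψ = atan2(Δy, Δx) = atan2(18.79, 33.72) = 29.1281° be the start→goal bearing.
Normalize: d = |goal − start| / ρ = 38.601846/5.09 = 7.583860, α = (θ_start − ψ) mod 360° = 282.9719° = 4.938791 rad, β = (θ_goal − ψ) mod 360° = 141.7719° = 2.474386 rad.
Common terms: sin α = -0.974480, cos α = 0.224473, sin β = 0.618794, cos β = -0.785553, cos(α−β) = -0.779338, d² = 57.514928. Work in radians in the unit-radius frame; every candidate has L = ρ·(t + p + q).
LSL: p² = 2 + d² − 2cos(α−β) + 2d(sin α − sin β) = 36.907263; p = √p² = 6.075135; φ = atan2(cos β − cos α, d + sin α − sin β) = -0.167031 rad; t = (φ − α) mod 2π = 1.177363 rad, q = (β − φ) mod 2π = 2.641417 rad → L = 5.09·(1.177363 + 6.075135 + 2.641417) = 5.09·9.893915 = 50.360028 m
RSR: p² = 2 + d² − 2cos(α−β) + 2d(sin β − sin α) = 85.239944; p = √p² = 9.232548; φ = atan2(cos α − cos β, d − sin α + sin β) = 0.109618 rad; t = (α − φ) mod 2π = 4.829173 rad, q = (φ − β) mod 2π = 3.918417 rad → L = 5.09·(4.829173 + 9.232548 + 3.918417) = 5.09·17.980138 = 91.518904 m
LSR: p² = d² − 2 + 2cos(α−β) + 2d(sin α + sin β) = 48.561302; p = √p² = 6.968594; φ = atan2(−cos α − cos β, d + sin α + sin β) − atan2(−2, p) = 0.356958 rad; t = (φ − α) mod 2π = 1.701353 rad, q = (φ − β) mod 2π = 4.165758 rad → L = 5.09·(1.701353 + 6.968594 + 4.165758) = 5.09·12.835705 = 65.333738 m
RSL: p² = d² − 2 + 2cos(α−β) − 2d(sin α + sin β) = 59.351201; p = √p² = 7.703973; φ = atan2(cos α + cos β, d − sin α − sin β) − atan2(2, p) = -0.324551 rad; t = (α − φ) mod 2π = 5.263342 rad, q = (β − φ) mod 2π = 2.798937 rad → L = 5.09·(5.263342 + 7.703973 + 2.798937) = 5.09·15.766252 = 80.250223 m
RLR: c = (6 − d² + 2cos(α−β) + 2d(sin α − sin β))/8 = -9.654993, |c| > 1 → infeasible
LRL: c = (6 − d² + 2cos(α−β) − 2d(sin α − sin β))/8 = -3.613408, |c| > 1 → infeasible
Shortest: LSL with L = 50.360028 m ≈ 50.3600 m
Convert LSL to answer units (arcs ×180/π): t = 1.177363·180/π = 67.4579°, p = ρ·p = 5.09·6.075135 = 30.9224 m, q = 2.641417·180/π = 151.3421°, L = 50.3600 m.

LSL: t = 67.4579°, p = 30.9224 m, q = 151.3421°, L = 50.3600 m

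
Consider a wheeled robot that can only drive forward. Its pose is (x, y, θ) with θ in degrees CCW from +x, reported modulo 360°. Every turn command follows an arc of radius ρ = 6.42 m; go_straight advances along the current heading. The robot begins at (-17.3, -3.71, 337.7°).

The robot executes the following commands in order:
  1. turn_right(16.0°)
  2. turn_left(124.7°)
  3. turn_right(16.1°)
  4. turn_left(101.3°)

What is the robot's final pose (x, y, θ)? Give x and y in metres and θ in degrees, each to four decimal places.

set_pose: (x, y, θ) = (-17.3000, -3.7100, 337.7000°), ρ = 6.42
turn_right(16.0°): centre at ρ to the right, rotate −16.0° → (-15.7571, -4.6116, 321.7000°)
turn_left(124.7°): centre at ρ to the left, rotate +124.7° → (-5.3708, 0.0236, 446.4000° ≡ 86.4000°)
turn_right(16.1°): centre at ρ to the right, rotate −16.1° → (-5.0077, 1.7846, 70.3000°)
turn_left(101.3°): centre at ρ to the left, rotate +101.3° → (-10.1141, 10.2999, 171.6000°)

(-10.1141, 10.2999, 171.6000°)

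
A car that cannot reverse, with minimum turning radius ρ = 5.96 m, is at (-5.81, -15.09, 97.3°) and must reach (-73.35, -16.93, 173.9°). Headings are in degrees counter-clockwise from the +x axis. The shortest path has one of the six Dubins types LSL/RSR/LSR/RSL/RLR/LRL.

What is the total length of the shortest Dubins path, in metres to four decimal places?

70.6443 m

Let ψ = atan2(Δy, Δx) = atan2(-1.84, -67.54) = -178.4395° be the start→goal bearing.
Normalize: d = |goal − start| / ρ = 67.565059/5.96 = 11.336419, α = (θ_start − ψ) mod 360° = 275.7395° = 4.812562 rad, β = (θ_goal − ψ) mod 360° = 352.3395° = 6.149484 rad.
Common terms: sin α = -0.994987, cos α = 0.100005, sin β = -0.133303, cos β = 0.991075, cos(α−β) = 0.231748, d² = 128.514403. Work in radians in the unit-radius frame; every candidate has L = ρ·(t + p + q).
LSL: p² = 2 + d² − 2cos(α−β) + 2d(sin α − sin β) = 110.514097; p = √p² = 10.512569; φ = atan2(cos β − cos α, d + sin α − sin β) = 0.084864 rad; t = (φ − α) mod 2π = 1.555488 rad, q = (β − φ) mod 2π = 6.064620 rad → L = 5.96·(1.555488 + 10.512569 + 6.064620) = 5.96·18.132676 = 108.070749 m
RSR: p² = 2 + d² − 2cos(α−β) + 2d(sin β − sin α) = 149.587716; p = √p² = 12.230606; φ = atan2(cos α − cos β, d − sin α + sin β) = -0.072920 rad; t = (α − φ) mod 2π = 4.885482 rad, q = (φ − β) mod 2π = 0.060781 rad → L = 5.96·(4.885482 + 12.230606 + 0.060781) = 5.96·17.176869 = 102.374138 m
LSR: p² = d² − 2 + 2cos(α−β) + 2d(sin α + sin β) = 101.396352; p = √p² = 10.069576; φ = atan2(−cos α − cos β, d + sin α + sin β) − atan2(−2, p) = 0.089587 rad; t = (φ − α) mod 2π = 1.560211 rad, q = (φ − β) mod 2π = 0.223289 rad → L = 5.96·(1.560211 + 10.069576 + 0.223289) = 5.96·11.853075 = 70.644328 m
RSL: p² = d² − 2 + 2cos(α−β) − 2d(sin α + sin β) = 152.559444; p = √p² = 12.351496; φ = atan2(cos α + cos β, d − sin α − sin β) − atan2(2, p) = -0.073219 rad; t = (α − φ) mod 2π = 4.885781 rad, q = (β − φ) mod 2π = 6.222703 rad → L = 5.96·(4.885781 + 12.351496 + 6.222703) = 5.96·23.459980 = 139.821480 m
RLR: c = (6 − d² + 2cos(α−β) + 2d(sin α − sin β))/8 = -17.698465, |c| > 1 → infeasible
LRL: c = (6 − d² + 2cos(α−β) − 2d(sin α − sin β))/8 = -12.814262, |c| > 1 → infeasible
Shortest: LSR with L = 70.644328 m ≈ 70.6443 m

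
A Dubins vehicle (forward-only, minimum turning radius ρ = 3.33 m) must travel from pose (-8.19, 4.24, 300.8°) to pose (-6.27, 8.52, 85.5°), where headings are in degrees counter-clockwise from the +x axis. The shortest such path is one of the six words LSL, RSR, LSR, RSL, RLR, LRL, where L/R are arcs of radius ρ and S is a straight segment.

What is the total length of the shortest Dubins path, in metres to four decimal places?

Let ψ = atan2(Δy, Δx) = atan2(4.28, 1.92) = 65.8391° be the start→goal bearing.
Normalize: d = |goal − start| / ρ = 4.690927/3.33 = 1.408687, α = (θ_start − ψ) mod 360° = 234.9609° = 4.100842 rad, β = (θ_goal − ψ) mod 360° = 19.6609° = 0.343148 rad.
Common terms: sin α = -0.818761, cos α = -0.574135, sin β = 0.336453, cos β = 0.941700, cos(α−β) = -0.816138, d² = 1.984399. Work in radians in the unit-radius frame; every candidate has L = ρ·(t + p + q).
LSL: p² = 2 + d² − 2cos(α−β) + 2d(sin α − sin β) = 2.362006; p = √p² = 1.536882; φ = atan2(cos β − cos α, d + sin α − sin β) = 1.405112 rad; t = (φ − α) mod 2π = 3.587456 rad, q = (β − φ) mod 2π = 5.221221 rad → L = 3.33·(3.587456 + 1.536882 + 5.221221) = 3.33·10.345559 = 34.450710 m
RSR: p² = 2 + d² − 2cos(α−β) + 2d(sin β − sin α) = 8.871342; p = √p² = 2.978480; φ = atan2(cos α − cos β, d − sin α + sin β) = -0.533940 rad; t = (α − φ) mod 2π = 4.634782 rad, q = (φ − β) mod 2π = 5.406097 rad → L = 3.33·(4.634782 + 2.978480 + 5.406097) = 3.33·13.019359 = 43.354466 m
LSR: p² = d² − 2 + 2cos(α−β) + 2d(sin α + sin β) = -3.006717 < 0 → infeasible
RSL: p² = d² − 2 + 2cos(α−β) − 2d(sin α + sin β) = -0.289035 < 0 → infeasible
RLR: c = (6 − d² + 2cos(α−β) + 2d(sin α − sin β))/8 = -0.108918; p = 2π − arccos c = 4.603255 rad; φ = atan2(cos α − cos β, d − sin α + sin β) = -0.533940 rad; t = (α − φ + p/2) mod 2π = 0.653224 rad, q = (α − β − t + p) mod 2π = 1.424539 rad → L = 3.33·(0.653224 + 4.603255 + 1.424539) = 3.33·6.681018 = 22.247790 m
LRL: c = (6 − d² + 2cos(α−β) − 2d(sin α − sin β))/8 = 0.704749; p = 2π − arccos c = 5.494459 rad; φ = atan2(cos β − cos α, d + sin α − sin β) = 1.405112 rad; t = (φ − α + p/2) mod 2π = 0.051500 rad, q = (β − α − t + p) mod 2π = 1.685265 rad → L = 3.33·(0.051500 + 5.494459 + 1.685265) = 3.33·7.231223 = 24.079974 m
Shortest: RLR with L = 22.247790 m ≈ 22.2478 m

22.2478 m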